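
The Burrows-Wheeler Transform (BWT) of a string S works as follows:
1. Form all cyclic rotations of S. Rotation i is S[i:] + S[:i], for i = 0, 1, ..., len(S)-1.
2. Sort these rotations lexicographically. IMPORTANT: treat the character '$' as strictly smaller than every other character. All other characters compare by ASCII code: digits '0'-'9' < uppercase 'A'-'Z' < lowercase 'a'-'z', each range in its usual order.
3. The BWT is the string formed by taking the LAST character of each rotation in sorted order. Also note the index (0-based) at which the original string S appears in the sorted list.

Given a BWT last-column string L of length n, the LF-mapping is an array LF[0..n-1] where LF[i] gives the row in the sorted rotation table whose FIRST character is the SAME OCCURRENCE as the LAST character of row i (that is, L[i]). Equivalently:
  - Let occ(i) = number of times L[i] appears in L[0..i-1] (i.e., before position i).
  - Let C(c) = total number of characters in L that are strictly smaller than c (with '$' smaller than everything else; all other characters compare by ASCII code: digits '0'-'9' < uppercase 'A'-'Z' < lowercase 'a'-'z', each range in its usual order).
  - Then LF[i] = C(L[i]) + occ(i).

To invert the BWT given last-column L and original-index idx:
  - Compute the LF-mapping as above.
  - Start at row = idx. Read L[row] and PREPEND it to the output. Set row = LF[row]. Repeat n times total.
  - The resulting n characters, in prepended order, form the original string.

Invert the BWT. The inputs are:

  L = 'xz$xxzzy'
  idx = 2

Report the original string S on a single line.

LF mapping: 1 5 0 2 3 6 7 4
Walk LF starting at row 2, prepending L[row]:
  step 1: row=2, L[2]='$', prepend. Next row=LF[2]=0
  step 2: row=0, L[0]='x', prepend. Next row=LF[0]=1
  step 3: row=1, L[1]='z', prepend. Next row=LF[1]=5
  step 4: row=5, L[5]='z', prepend. Next row=LF[5]=6
  step 5: row=6, L[6]='z', prepend. Next row=LF[6]=7
  step 6: row=7, L[7]='y', prepend. Next row=LF[7]=4
  step 7: row=4, L[4]='x', prepend. Next row=LF[4]=3
  step 8: row=3, L[3]='x', prepend. Next row=LF[3]=2
Reversed output: xxyzzzx$

Answer: xxyzzzx$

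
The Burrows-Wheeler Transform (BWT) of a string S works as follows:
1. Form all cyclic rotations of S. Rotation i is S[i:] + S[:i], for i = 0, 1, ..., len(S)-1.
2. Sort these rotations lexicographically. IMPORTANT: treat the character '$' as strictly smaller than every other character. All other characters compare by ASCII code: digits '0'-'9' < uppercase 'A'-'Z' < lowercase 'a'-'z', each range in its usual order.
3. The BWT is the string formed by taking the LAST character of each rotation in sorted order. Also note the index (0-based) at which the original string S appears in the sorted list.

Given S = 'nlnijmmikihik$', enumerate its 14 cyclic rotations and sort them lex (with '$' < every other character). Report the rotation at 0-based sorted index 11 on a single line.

All 14 rotations (rotation i = S[i:]+S[:i]):
  rot[0] = nlnijmmikihik$
  rot[1] = lnijmmikihik$n
  rot[2] = nijmmikihik$nl
  rot[3] = ijmmikihik$nln
  rot[4] = jmmikihik$nlni
  rot[5] = mmikihik$nlnij
  rot[6] = mikihik$nlnijm
  rot[7] = ikihik$nlnijmm
  rot[8] = kihik$nlnijmmi
  rot[9] = ihik$nlnijmmik
  rot[10] = hik$nlnijmmiki
  rot[11] = ik$nlnijmmikih
  rot[12] = k$nlnijmmikihi
  rot[13] = $nlnijmmikihik
Sorted (with $ < everything):
  sorted[0] = $nlnijmmikihik
  sorted[1] = hik$nlnijmmiki
  sorted[2] = ihik$nlnijmmik
  sorted[3] = ijmmikihik$nln
  sorted[4] = ik$nlnijmmikih
  sorted[5] = ikihik$nlnijmm
  sorted[6] = jmmikihik$nlni
  sorted[7] = k$nlnijmmikihi
  sorted[8] = kihik$nlnijmmi
  sorted[9] = lnijmmikihik$n
  sorted[10] = mikihik$nlnijm
  sorted[11] = mmikihik$nlnij
  sorted[12] = nijmmikihik$nl
  sorted[13] = nlnijmmikihik$
sorted[11] = mmikihik$nlnij

Answer: mmikihik$nlnij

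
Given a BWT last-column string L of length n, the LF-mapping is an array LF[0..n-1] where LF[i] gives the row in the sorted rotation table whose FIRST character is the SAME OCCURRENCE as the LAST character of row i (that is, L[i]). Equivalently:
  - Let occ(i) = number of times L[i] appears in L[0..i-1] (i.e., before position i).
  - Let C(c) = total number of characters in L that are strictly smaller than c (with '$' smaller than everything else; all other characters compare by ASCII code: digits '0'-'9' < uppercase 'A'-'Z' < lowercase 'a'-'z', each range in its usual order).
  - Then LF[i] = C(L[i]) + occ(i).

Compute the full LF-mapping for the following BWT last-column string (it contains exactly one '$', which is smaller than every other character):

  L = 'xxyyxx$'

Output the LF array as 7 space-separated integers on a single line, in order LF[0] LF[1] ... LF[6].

Char counts: '$':1, 'x':4, 'y':2
C (first-col start): C('$')=0, C('x')=1, C('y')=5
L[0]='x': occ=0, LF[0]=C('x')+0=1+0=1
L[1]='x': occ=1, LF[1]=C('x')+1=1+1=2
L[2]='y': occ=0, LF[2]=C('y')+0=5+0=5
L[3]='y': occ=1, LF[3]=C('y')+1=5+1=6
L[4]='x': occ=2, LF[4]=C('x')+2=1+2=3
L[5]='x': occ=3, LF[5]=C('x')+3=1+3=4
L[6]='$': occ=0, LF[6]=C('$')+0=0+0=0

Answer: 1 2 5 6 3 4 0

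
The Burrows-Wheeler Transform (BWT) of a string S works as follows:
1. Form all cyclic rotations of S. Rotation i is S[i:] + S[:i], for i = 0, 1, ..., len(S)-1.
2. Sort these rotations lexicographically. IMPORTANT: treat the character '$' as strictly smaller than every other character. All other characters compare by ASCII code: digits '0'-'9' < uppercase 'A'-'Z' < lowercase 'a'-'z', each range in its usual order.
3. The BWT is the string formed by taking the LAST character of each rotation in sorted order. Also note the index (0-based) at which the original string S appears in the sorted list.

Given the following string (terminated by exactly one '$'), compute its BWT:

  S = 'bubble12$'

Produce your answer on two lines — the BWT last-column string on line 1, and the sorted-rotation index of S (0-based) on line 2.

All 9 rotations (rotation i = S[i:]+S[:i]):
  rot[0] = bubble12$
  rot[1] = ubble12$b
  rot[2] = bble12$bu
  rot[3] = ble12$bub
  rot[4] = le12$bubb
  rot[5] = e12$bubbl
  rot[6] = 12$bubble
  rot[7] = 2$bubble1
  rot[8] = $bubble12
Sorted (with $ < everything):
  sorted[0] = $bubble12  (last char: '2')
  sorted[1] = 12$bubble  (last char: 'e')
  sorted[2] = 2$bubble1  (last char: '1')
  sorted[3] = bble12$bu  (last char: 'u')
  sorted[4] = ble12$bub  (last char: 'b')
  sorted[5] = bubble12$  (last char: '$')
  sorted[6] = e12$bubbl  (last char: 'l')
  sorted[7] = le12$bubb  (last char: 'b')
  sorted[8] = ubble12$b  (last char: 'b')
Last column: 2e1ub$lbb
Original string S is at sorted index 5

Answer: 2e1ub$lbb
5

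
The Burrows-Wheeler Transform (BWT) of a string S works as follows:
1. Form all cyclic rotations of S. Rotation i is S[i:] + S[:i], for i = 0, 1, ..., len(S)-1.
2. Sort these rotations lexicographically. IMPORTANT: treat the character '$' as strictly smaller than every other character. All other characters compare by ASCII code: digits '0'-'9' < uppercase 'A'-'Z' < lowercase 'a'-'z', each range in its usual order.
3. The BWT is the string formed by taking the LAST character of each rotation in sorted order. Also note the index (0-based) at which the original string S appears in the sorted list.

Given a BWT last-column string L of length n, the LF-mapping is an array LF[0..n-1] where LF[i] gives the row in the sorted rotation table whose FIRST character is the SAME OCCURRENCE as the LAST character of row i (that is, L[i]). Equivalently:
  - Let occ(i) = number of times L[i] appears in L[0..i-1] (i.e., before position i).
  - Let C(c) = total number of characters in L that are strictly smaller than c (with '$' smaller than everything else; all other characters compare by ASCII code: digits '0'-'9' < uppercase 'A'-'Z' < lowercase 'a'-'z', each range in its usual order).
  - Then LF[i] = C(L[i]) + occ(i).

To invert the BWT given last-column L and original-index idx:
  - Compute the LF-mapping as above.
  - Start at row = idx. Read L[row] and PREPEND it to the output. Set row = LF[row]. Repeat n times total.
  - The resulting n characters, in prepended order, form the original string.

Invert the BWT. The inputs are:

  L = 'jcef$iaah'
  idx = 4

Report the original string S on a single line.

LF mapping: 8 3 4 5 0 7 1 2 6
Walk LF starting at row 4, prepending L[row]:
  step 1: row=4, L[4]='$', prepend. Next row=LF[4]=0
  step 2: row=0, L[0]='j', prepend. Next row=LF[0]=8
  step 3: row=8, L[8]='h', prepend. Next row=LF[8]=6
  step 4: row=6, L[6]='a', prepend. Next row=LF[6]=1
  step 5: row=1, L[1]='c', prepend. Next row=LF[1]=3
  step 6: row=3, L[3]='f', prepend. Next row=LF[3]=5
  step 7: row=5, L[5]='i', prepend. Next row=LF[5]=7
  step 8: row=7, L[7]='a', prepend. Next row=LF[7]=2
  step 9: row=2, L[2]='e', prepend. Next row=LF[2]=4
Reversed output: eaifcahj$

Answer: eaifcahj$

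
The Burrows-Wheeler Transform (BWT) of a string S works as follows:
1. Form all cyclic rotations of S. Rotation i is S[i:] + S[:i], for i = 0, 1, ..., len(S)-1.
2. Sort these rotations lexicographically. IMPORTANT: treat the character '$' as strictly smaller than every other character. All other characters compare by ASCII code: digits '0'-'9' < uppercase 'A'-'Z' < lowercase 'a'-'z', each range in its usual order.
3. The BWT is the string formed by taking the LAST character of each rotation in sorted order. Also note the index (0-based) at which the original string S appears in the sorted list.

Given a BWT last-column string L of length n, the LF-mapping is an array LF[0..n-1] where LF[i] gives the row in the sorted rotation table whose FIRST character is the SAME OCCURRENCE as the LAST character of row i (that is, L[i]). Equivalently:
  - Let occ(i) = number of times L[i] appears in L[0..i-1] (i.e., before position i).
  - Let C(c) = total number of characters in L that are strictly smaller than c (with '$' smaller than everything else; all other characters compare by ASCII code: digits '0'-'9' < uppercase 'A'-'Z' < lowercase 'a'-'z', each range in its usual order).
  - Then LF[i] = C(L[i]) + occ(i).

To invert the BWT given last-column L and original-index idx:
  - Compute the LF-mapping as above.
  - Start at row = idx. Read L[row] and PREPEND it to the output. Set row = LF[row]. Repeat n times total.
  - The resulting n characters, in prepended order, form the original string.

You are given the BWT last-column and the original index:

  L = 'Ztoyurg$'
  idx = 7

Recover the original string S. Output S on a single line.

Answer: yogurtZ$

Derivation:
LF mapping: 1 5 3 7 6 4 2 0
Walk LF starting at row 7, prepending L[row]:
  step 1: row=7, L[7]='$', prepend. Next row=LF[7]=0
  step 2: row=0, L[0]='Z', prepend. Next row=LF[0]=1
  step 3: row=1, L[1]='t', prepend. Next row=LF[1]=5
  step 4: row=5, L[5]='r', prepend. Next row=LF[5]=4
  step 5: row=4, L[4]='u', prepend. Next row=LF[4]=6
  step 6: row=6, L[6]='g', prepend. Next row=LF[6]=2
  step 7: row=2, L[2]='o', prepend. Next row=LF[2]=3
  step 8: row=3, L[3]='y', prepend. Next row=LF[3]=7
Reversed output: yogurtZ$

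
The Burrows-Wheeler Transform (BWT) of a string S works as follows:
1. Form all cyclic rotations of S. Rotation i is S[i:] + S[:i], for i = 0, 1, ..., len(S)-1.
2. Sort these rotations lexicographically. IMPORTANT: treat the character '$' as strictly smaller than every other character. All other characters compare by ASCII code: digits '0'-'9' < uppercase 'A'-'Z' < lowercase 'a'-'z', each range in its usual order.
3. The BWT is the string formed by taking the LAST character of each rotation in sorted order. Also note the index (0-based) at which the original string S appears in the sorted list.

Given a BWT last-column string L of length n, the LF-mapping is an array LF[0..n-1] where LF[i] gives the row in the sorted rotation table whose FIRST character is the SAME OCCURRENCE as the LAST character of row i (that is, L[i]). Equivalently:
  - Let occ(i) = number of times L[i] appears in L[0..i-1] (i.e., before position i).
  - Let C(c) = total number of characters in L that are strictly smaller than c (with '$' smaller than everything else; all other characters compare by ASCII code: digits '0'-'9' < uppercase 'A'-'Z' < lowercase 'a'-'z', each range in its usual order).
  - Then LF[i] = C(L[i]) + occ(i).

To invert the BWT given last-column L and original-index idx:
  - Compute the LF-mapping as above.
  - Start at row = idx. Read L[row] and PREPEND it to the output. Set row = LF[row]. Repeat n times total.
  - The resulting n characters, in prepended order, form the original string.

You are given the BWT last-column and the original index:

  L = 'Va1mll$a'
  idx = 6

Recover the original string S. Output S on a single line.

LF mapping: 2 3 1 7 5 6 0 4
Walk LF starting at row 6, prepending L[row]:
  step 1: row=6, L[6]='$', prepend. Next row=LF[6]=0
  step 2: row=0, L[0]='V', prepend. Next row=LF[0]=2
  step 3: row=2, L[2]='1', prepend. Next row=LF[2]=1
  step 4: row=1, L[1]='a', prepend. Next row=LF[1]=3
  step 5: row=3, L[3]='m', prepend. Next row=LF[3]=7
  step 6: row=7, L[7]='a', prepend. Next row=LF[7]=4
  step 7: row=4, L[4]='l', prepend. Next row=LF[4]=5
  step 8: row=5, L[5]='l', prepend. Next row=LF[5]=6
Reversed output: llama1V$

Answer: llama1V$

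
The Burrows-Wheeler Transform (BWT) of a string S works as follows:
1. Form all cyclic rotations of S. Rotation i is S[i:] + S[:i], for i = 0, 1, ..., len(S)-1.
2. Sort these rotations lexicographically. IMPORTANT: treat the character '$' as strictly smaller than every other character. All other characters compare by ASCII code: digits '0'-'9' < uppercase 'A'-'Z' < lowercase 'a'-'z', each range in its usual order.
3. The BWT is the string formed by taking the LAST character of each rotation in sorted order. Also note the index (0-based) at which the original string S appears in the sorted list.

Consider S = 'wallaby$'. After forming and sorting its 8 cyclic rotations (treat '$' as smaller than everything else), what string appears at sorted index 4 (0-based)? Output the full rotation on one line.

Answer: laby$wal

Derivation:
All 8 rotations (rotation i = S[i:]+S[:i]):
  rot[0] = wallaby$
  rot[1] = allaby$w
  rot[2] = llaby$wa
  rot[3] = laby$wal
  rot[4] = aby$wall
  rot[5] = by$walla
  rot[6] = y$wallab
  rot[7] = $wallaby
Sorted (with $ < everything):
  sorted[0] = $wallaby
  sorted[1] = aby$wall
  sorted[2] = allaby$w
  sorted[3] = by$walla
  sorted[4] = laby$wal
  sorted[5] = llaby$wa
  sorted[6] = wallaby$
  sorted[7] = y$wallab
sorted[4] = laby$wal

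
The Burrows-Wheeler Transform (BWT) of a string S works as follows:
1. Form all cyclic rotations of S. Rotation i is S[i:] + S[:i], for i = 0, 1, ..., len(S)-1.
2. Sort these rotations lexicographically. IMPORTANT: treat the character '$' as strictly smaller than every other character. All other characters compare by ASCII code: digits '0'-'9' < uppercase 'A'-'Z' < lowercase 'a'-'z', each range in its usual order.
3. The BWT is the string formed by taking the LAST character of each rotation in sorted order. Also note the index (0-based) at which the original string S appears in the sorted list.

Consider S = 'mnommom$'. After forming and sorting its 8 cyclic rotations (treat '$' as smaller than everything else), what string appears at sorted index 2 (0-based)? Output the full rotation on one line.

All 8 rotations (rotation i = S[i:]+S[:i]):
  rot[0] = mnommom$
  rot[1] = nommom$m
  rot[2] = ommom$mn
  rot[3] = mmom$mno
  rot[4] = mom$mnom
  rot[5] = om$mnomm
  rot[6] = m$mnommo
  rot[7] = $mnommom
Sorted (with $ < everything):
  sorted[0] = $mnommom
  sorted[1] = m$mnommo
  sorted[2] = mmom$mno
  sorted[3] = mnommom$
  sorted[4] = mom$mnom
  sorted[5] = nommom$m
  sorted[6] = om$mnomm
  sorted[7] = ommom$mn
sorted[2] = mmom$mno

Answer: mmom$mno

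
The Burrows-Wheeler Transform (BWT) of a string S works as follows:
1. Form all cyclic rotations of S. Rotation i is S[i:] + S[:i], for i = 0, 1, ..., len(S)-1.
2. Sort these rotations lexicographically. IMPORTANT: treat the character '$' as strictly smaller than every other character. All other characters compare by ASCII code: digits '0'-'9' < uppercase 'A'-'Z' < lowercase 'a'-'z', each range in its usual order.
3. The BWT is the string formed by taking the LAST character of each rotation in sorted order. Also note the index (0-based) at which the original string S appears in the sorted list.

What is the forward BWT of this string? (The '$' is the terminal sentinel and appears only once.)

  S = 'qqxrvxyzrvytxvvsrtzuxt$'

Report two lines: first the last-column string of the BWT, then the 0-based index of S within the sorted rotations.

Answer: t$qsxzvxyrzvxrrqutvvxyt
1

Derivation:
All 23 rotations (rotation i = S[i:]+S[:i]):
  rot[0] = qqxrvxyzrvytxvvsrtzuxt$
  rot[1] = qxrvxyzrvytxvvsrtzuxt$q
  rot[2] = xrvxyzrvytxvvsrtzuxt$qq
  rot[3] = rvxyzrvytxvvsrtzuxt$qqx
  rot[4] = vxyzrvytxvvsrtzuxt$qqxr
  rot[5] = xyzrvytxvvsrtzuxt$qqxrv
  rot[6] = yzrvytxvvsrtzuxt$qqxrvx
  rot[7] = zrvytxvvsrtzuxt$qqxrvxy
  rot[8] = rvytxvvsrtzuxt$qqxrvxyz
  rot[9] = vytxvvsrtzuxt$qqxrvxyzr
  rot[10] = ytxvvsrtzuxt$qqxrvxyzrv
  rot[11] = txvvsrtzuxt$qqxrvxyzrvy
  rot[12] = xvvsrtzuxt$qqxrvxyzrvyt
  rot[13] = vvsrtzuxt$qqxrvxyzrvytx
  rot[14] = vsrtzuxt$qqxrvxyzrvytxv
  rot[15] = srtzuxt$qqxrvxyzrvytxvv
  rot[16] = rtzuxt$qqxrvxyzrvytxvvs
  rot[17] = tzuxt$qqxrvxyzrvytxvvsr
  rot[18] = zuxt$qqxrvxyzrvytxvvsrt
  rot[19] = uxt$qqxrvxyzrvytxvvsrtz
  rot[20] = xt$qqxrvxyzrvytxvvsrtzu
  rot[21] = t$qqxrvxyzrvytxvvsrtzux
  rot[22] = $qqxrvxyzrvytxvvsrtzuxt
Sorted (with $ < everything):
  sorted[0] = $qqxrvxyzrvytxvvsrtzuxt  (last char: 't')
  sorted[1] = qqxrvxyzrvytxvvsrtzuxt$  (last char: '$')
  sorted[2] = qxrvxyzrvytxvvsrtzuxt$q  (last char: 'q')
  sorted[3] = rtzuxt$qqxrvxyzrvytxvvs  (last char: 's')
  sorted[4] = rvxyzrvytxvvsrtzuxt$qqx  (last char: 'x')
  sorted[5] = rvytxvvsrtzuxt$qqxrvxyz  (last char: 'z')
  sorted[6] = srtzuxt$qqxrvxyzrvytxvv  (last char: 'v')
  sorted[7] = t$qqxrvxyzrvytxvvsrtzux  (last char: 'x')
  sorted[8] = txvvsrtzuxt$qqxrvxyzrvy  (last char: 'y')
  sorted[9] = tzuxt$qqxrvxyzrvytxvvsr  (last char: 'r')
  sorted[10] = uxt$qqxrvxyzrvytxvvsrtz  (last char: 'z')
  sorted[11] = vsrtzuxt$qqxrvxyzrvytxv  (last char: 'v')
  sorted[12] = vvsrtzuxt$qqxrvxyzrvytx  (last char: 'x')
  sorted[13] = vxyzrvytxvvsrtzuxt$qqxr  (last char: 'r')
  sorted[14] = vytxvvsrtzuxt$qqxrvxyzr  (last char: 'r')
  sorted[15] = xrvxyzrvytxvvsrtzuxt$qq  (last char: 'q')
  sorted[16] = xt$qqxrvxyzrvytxvvsrtzu  (last char: 'u')
  sorted[17] = xvvsrtzuxt$qqxrvxyzrvyt  (last char: 't')
  sorted[18] = xyzrvytxvvsrtzuxt$qqxrv  (last char: 'v')
  sorted[19] = ytxvvsrtzuxt$qqxrvxyzrv  (last char: 'v')
  sorted[20] = yzrvytxvvsrtzuxt$qqxrvx  (last char: 'x')
  sorted[21] = zrvytxvvsrtzuxt$qqxrvxy  (last char: 'y')
  sorted[22] = zuxt$qqxrvxyzrvytxvvsrt  (last char: 't')
Last column: t$qsxzvxyrzvxrrqutvvxyt
Original string S is at sorted index 1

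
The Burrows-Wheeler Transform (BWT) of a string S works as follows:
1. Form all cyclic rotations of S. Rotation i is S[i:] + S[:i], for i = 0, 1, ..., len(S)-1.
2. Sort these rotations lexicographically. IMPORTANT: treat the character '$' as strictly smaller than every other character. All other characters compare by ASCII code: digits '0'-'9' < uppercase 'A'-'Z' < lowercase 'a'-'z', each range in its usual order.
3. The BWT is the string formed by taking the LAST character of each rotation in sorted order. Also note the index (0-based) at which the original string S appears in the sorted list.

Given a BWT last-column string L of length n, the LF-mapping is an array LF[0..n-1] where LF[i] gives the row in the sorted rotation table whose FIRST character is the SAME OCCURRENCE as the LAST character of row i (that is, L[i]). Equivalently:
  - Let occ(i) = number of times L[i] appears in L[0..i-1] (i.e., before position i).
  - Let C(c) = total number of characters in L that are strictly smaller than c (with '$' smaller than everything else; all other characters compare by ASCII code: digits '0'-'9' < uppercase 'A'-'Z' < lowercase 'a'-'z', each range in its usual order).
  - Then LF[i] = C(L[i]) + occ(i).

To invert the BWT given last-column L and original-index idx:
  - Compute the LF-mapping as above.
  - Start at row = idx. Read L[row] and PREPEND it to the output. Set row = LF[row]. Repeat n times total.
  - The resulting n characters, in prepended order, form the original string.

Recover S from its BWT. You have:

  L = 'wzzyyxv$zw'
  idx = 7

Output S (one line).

LF mapping: 2 7 8 5 6 4 1 0 9 3
Walk LF starting at row 7, prepending L[row]:
  step 1: row=7, L[7]='$', prepend. Next row=LF[7]=0
  step 2: row=0, L[0]='w', prepend. Next row=LF[0]=2
  step 3: row=2, L[2]='z', prepend. Next row=LF[2]=8
  step 4: row=8, L[8]='z', prepend. Next row=LF[8]=9
  step 5: row=9, L[9]='w', prepend. Next row=LF[9]=3
  step 6: row=3, L[3]='y', prepend. Next row=LF[3]=5
  step 7: row=5, L[5]='x', prepend. Next row=LF[5]=4
  step 8: row=4, L[4]='y', prepend. Next row=LF[4]=6
  step 9: row=6, L[6]='v', prepend. Next row=LF[6]=1
  step 10: row=1, L[1]='z', prepend. Next row=LF[1]=7
Reversed output: zvyxywzzw$

Answer: zvyxywzzw$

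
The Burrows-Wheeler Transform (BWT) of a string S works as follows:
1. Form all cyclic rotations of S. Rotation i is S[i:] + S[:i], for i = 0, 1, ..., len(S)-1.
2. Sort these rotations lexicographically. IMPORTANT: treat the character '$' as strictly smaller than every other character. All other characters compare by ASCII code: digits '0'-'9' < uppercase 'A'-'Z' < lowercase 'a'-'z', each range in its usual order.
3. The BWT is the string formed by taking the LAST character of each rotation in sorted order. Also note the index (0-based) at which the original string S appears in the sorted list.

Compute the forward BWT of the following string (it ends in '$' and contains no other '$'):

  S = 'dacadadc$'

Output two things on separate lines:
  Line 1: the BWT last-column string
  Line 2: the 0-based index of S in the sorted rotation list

All 9 rotations (rotation i = S[i:]+S[:i]):
  rot[0] = dacadadc$
  rot[1] = acadadc$d
  rot[2] = cadadc$da
  rot[3] = adadc$dac
  rot[4] = dadc$daca
  rot[5] = adc$dacad
  rot[6] = dc$dacada
  rot[7] = c$dacadad
  rot[8] = $dacadadc
Sorted (with $ < everything):
  sorted[0] = $dacadadc  (last char: 'c')
  sorted[1] = acadadc$d  (last char: 'd')
  sorted[2] = adadc$dac  (last char: 'c')
  sorted[3] = adc$dacad  (last char: 'd')
  sorted[4] = c$dacadad  (last char: 'd')
  sorted[5] = cadadc$da  (last char: 'a')
  sorted[6] = dacadadc$  (last char: '$')
  sorted[7] = dadc$daca  (last char: 'a')
  sorted[8] = dc$dacada  (last char: 'a')
Last column: cdcdda$aa
Original string S is at sorted index 6

Answer: cdcdda$aa
6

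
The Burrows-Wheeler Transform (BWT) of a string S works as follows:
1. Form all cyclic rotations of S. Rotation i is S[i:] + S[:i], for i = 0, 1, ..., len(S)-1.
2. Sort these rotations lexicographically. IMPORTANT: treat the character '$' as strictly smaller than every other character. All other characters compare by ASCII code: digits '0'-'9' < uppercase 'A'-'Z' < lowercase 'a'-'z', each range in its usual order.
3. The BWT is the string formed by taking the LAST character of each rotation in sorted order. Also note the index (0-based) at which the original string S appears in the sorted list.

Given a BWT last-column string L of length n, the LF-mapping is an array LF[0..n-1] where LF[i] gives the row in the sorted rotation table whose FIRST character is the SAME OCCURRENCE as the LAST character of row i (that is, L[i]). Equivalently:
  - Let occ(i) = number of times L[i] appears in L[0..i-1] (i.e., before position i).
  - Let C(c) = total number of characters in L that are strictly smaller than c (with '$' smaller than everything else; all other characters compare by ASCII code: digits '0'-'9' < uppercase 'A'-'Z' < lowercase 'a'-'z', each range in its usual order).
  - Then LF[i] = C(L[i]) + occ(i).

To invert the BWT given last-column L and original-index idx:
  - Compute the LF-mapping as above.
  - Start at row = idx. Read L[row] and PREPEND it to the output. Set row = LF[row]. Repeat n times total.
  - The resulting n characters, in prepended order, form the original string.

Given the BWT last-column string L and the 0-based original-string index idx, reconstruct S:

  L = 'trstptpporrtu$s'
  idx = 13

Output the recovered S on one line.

Answer: ttprsutrospprt$

Derivation:
LF mapping: 10 5 8 11 2 12 3 4 1 6 7 13 14 0 9
Walk LF starting at row 13, prepending L[row]:
  step 1: row=13, L[13]='$', prepend. Next row=LF[13]=0
  step 2: row=0, L[0]='t', prepend. Next row=LF[0]=10
  step 3: row=10, L[10]='r', prepend. Next row=LF[10]=7
  step 4: row=7, L[7]='p', prepend. Next row=LF[7]=4
  step 5: row=4, L[4]='p', prepend. Next row=LF[4]=2
  step 6: row=2, L[2]='s', prepend. Next row=LF[2]=8
  step 7: row=8, L[8]='o', prepend. Next row=LF[8]=1
  step 8: row=1, L[1]='r', prepend. Next row=LF[1]=5
  step 9: row=5, L[5]='t', prepend. Next row=LF[5]=12
  step 10: row=12, L[12]='u', prepend. Next row=LF[12]=14
  step 11: row=14, L[14]='s', prepend. Next row=LF[14]=9
  step 12: row=9, L[9]='r', prepend. Next row=LF[9]=6
  step 13: row=6, L[6]='p', prepend. Next row=LF[6]=3
  step 14: row=3, L[3]='t', prepend. Next row=LF[3]=11
  step 15: row=11, L[11]='t', prepend. Next row=LF[11]=13
Reversed output: ttprsutrospprt$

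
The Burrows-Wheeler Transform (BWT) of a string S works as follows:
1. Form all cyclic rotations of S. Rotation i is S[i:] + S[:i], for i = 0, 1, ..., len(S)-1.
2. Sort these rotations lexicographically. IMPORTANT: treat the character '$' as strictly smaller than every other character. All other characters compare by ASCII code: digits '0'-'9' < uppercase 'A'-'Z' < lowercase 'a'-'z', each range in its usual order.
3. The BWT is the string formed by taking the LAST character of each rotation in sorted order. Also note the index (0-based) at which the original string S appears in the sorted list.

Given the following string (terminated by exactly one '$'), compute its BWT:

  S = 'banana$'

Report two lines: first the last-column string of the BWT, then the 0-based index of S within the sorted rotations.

All 7 rotations (rotation i = S[i:]+S[:i]):
  rot[0] = banana$
  rot[1] = anana$b
  rot[2] = nana$ba
  rot[3] = ana$ban
  rot[4] = na$bana
  rot[5] = a$banan
  rot[6] = $banana
Sorted (with $ < everything):
  sorted[0] = $banana  (last char: 'a')
  sorted[1] = a$banan  (last char: 'n')
  sorted[2] = ana$ban  (last char: 'n')
  sorted[3] = anana$b  (last char: 'b')
  sorted[4] = banana$  (last char: '$')
  sorted[5] = na$bana  (last char: 'a')
  sorted[6] = nana$ba  (last char: 'a')
Last column: annb$aa
Original string S is at sorted index 4

Answer: annb$aa
4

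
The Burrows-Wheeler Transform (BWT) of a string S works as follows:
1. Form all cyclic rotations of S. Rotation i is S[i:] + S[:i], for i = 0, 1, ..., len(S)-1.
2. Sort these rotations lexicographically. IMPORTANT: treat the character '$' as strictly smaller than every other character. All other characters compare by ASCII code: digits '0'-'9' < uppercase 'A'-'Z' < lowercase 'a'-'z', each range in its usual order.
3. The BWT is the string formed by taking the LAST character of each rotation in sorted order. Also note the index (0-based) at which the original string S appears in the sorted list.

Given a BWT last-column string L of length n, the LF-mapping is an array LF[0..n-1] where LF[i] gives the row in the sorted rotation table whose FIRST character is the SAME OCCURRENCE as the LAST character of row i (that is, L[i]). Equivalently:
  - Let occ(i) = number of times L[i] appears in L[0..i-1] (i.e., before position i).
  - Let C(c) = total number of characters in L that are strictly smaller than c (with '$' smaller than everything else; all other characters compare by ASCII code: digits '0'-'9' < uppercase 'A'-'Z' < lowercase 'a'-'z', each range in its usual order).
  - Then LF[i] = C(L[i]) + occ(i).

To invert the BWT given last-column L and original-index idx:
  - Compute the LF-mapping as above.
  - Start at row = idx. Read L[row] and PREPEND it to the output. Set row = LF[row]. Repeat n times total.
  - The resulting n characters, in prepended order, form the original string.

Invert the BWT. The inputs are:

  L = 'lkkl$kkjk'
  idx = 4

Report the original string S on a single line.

Answer: kkklkkjl$

Derivation:
LF mapping: 7 2 3 8 0 4 5 1 6
Walk LF starting at row 4, prepending L[row]:
  step 1: row=4, L[4]='$', prepend. Next row=LF[4]=0
  step 2: row=0, L[0]='l', prepend. Next row=LF[0]=7
  step 3: row=7, L[7]='j', prepend. Next row=LF[7]=1
  step 4: row=1, L[1]='k', prepend. Next row=LF[1]=2
  step 5: row=2, L[2]='k', prepend. Next row=LF[2]=3
  step 6: row=3, L[3]='l', prepend. Next row=LF[3]=8
  step 7: row=8, L[8]='k', prepend. Next row=LF[8]=6
  step 8: row=6, L[6]='k', prepend. Next row=LF[6]=5
  step 9: row=5, L[5]='k', prepend. Next row=LF[5]=4
Reversed output: kkklkkjl$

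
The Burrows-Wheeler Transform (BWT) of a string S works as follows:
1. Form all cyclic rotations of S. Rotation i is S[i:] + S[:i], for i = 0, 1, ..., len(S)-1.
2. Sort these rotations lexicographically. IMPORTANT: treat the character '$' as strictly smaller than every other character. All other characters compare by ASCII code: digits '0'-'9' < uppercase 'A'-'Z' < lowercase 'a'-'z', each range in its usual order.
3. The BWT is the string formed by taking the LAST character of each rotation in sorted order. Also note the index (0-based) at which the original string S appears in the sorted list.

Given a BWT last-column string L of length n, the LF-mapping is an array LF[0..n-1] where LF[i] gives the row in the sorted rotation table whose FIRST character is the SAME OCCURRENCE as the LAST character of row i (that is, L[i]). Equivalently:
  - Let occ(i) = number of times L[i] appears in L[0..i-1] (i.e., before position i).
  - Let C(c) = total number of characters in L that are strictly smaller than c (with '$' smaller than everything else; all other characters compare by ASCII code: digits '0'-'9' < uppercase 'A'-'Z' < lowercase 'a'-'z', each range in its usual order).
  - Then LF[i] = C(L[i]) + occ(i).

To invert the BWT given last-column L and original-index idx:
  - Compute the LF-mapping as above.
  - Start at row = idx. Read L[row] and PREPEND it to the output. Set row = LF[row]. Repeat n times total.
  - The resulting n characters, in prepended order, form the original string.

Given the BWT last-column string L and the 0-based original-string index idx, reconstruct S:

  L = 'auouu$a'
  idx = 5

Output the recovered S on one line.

LF mapping: 1 4 3 5 6 0 2
Walk LF starting at row 5, prepending L[row]:
  step 1: row=5, L[5]='$', prepend. Next row=LF[5]=0
  step 2: row=0, L[0]='a', prepend. Next row=LF[0]=1
  step 3: row=1, L[1]='u', prepend. Next row=LF[1]=4
  step 4: row=4, L[4]='u', prepend. Next row=LF[4]=6
  step 5: row=6, L[6]='a', prepend. Next row=LF[6]=2
  step 6: row=2, L[2]='o', prepend. Next row=LF[2]=3
  step 7: row=3, L[3]='u', prepend. Next row=LF[3]=5
Reversed output: uoauua$

Answer: uoauua$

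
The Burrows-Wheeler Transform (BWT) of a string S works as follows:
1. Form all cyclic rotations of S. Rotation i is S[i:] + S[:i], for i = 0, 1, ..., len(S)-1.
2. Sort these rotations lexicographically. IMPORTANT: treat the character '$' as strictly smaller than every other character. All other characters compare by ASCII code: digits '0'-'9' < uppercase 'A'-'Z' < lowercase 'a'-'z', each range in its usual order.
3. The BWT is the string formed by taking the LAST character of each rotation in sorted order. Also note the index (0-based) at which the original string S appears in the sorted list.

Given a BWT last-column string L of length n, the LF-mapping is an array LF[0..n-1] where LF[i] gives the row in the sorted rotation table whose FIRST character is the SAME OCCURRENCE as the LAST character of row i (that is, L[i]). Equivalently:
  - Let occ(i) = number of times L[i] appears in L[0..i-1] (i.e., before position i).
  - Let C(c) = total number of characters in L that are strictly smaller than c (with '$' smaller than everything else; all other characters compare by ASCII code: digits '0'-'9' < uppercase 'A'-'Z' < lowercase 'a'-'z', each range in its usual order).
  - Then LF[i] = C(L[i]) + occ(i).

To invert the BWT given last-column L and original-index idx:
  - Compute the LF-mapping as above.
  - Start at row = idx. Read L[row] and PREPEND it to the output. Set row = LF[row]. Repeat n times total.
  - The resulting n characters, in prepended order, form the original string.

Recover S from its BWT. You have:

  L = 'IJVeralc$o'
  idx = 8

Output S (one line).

Answer: oracleVJI$

Derivation:
LF mapping: 1 2 3 6 9 4 7 5 0 8
Walk LF starting at row 8, prepending L[row]:
  step 1: row=8, L[8]='$', prepend. Next row=LF[8]=0
  step 2: row=0, L[0]='I', prepend. Next row=LF[0]=1
  step 3: row=1, L[1]='J', prepend. Next row=LF[1]=2
  step 4: row=2, L[2]='V', prepend. Next row=LF[2]=3
  step 5: row=3, L[3]='e', prepend. Next row=LF[3]=6
  step 6: row=6, L[6]='l', prepend. Next row=LF[6]=7
  step 7: row=7, L[7]='c', prepend. Next row=LF[7]=5
  step 8: row=5, L[5]='a', prepend. Next row=LF[5]=4
  step 9: row=4, L[4]='r', prepend. Next row=LF[4]=9
  step 10: row=9, L[9]='o', prepend. Next row=LF[9]=8
Reversed output: oracleVJI$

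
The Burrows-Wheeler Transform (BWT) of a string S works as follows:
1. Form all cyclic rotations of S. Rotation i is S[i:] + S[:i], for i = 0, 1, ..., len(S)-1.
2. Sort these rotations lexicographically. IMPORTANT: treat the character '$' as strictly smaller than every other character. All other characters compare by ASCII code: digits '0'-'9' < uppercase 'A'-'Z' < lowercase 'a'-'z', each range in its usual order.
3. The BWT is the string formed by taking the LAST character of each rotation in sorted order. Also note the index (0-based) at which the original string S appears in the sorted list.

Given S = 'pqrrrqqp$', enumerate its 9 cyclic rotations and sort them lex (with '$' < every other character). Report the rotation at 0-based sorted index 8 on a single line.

All 9 rotations (rotation i = S[i:]+S[:i]):
  rot[0] = pqrrrqqp$
  rot[1] = qrrrqqp$p
  rot[2] = rrrqqp$pq
  rot[3] = rrqqp$pqr
  rot[4] = rqqp$pqrr
  rot[5] = qqp$pqrrr
  rot[6] = qp$pqrrrq
  rot[7] = p$pqrrrqq
  rot[8] = $pqrrrqqp
Sorted (with $ < everything):
  sorted[0] = $pqrrrqqp
  sorted[1] = p$pqrrrqq
  sorted[2] = pqrrrqqp$
  sorted[3] = qp$pqrrrq
  sorted[4] = qqp$pqrrr
  sorted[5] = qrrrqqp$p
  sorted[6] = rqqp$pqrr
  sorted[7] = rrqqp$pqr
  sorted[8] = rrrqqp$pq
sorted[8] = rrrqqp$pq

Answer: rrrqqp$pq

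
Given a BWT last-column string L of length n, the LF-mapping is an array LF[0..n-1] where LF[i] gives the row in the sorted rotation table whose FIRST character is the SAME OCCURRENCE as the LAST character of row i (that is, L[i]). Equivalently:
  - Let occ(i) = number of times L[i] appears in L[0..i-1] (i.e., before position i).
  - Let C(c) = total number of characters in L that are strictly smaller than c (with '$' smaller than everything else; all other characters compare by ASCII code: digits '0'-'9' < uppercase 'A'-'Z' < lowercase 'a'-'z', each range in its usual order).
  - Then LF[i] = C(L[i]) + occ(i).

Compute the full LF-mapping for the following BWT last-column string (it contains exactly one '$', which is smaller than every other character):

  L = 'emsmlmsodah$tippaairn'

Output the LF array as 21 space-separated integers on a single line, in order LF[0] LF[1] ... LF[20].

Answer: 5 10 18 11 9 12 19 14 4 1 6 0 20 7 15 16 2 3 8 17 13

Derivation:
Char counts: '$':1, 'a':3, 'd':1, 'e':1, 'h':1, 'i':2, 'l':1, 'm':3, 'n':1, 'o':1, 'p':2, 'r':1, 's':2, 't':1
C (first-col start): C('$')=0, C('a')=1, C('d')=4, C('e')=5, C('h')=6, C('i')=7, C('l')=9, C('m')=10, C('n')=13, C('o')=14, C('p')=15, C('r')=17, C('s')=18, C('t')=20
L[0]='e': occ=0, LF[0]=C('e')+0=5+0=5
L[1]='m': occ=0, LF[1]=C('m')+0=10+0=10
L[2]='s': occ=0, LF[2]=C('s')+0=18+0=18
L[3]='m': occ=1, LF[3]=C('m')+1=10+1=11
L[4]='l': occ=0, LF[4]=C('l')+0=9+0=9
L[5]='m': occ=2, LF[5]=C('m')+2=10+2=12
L[6]='s': occ=1, LF[6]=C('s')+1=18+1=19
L[7]='o': occ=0, LF[7]=C('o')+0=14+0=14
L[8]='d': occ=0, LF[8]=C('d')+0=4+0=4
L[9]='a': occ=0, LF[9]=C('a')+0=1+0=1
L[10]='h': occ=0, LF[10]=C('h')+0=6+0=6
L[11]='$': occ=0, LF[11]=C('$')+0=0+0=0
L[12]='t': occ=0, LF[12]=C('t')+0=20+0=20
L[13]='i': occ=0, LF[13]=C('i')+0=7+0=7
L[14]='p': occ=0, LF[14]=C('p')+0=15+0=15
L[15]='p': occ=1, LF[15]=C('p')+1=15+1=16
L[16]='a': occ=1, LF[16]=C('a')+1=1+1=2
L[17]='a': occ=2, LF[17]=C('a')+2=1+2=3
L[18]='i': occ=1, LF[18]=C('i')+1=7+1=8
L[19]='r': occ=0, LF[19]=C('r')+0=17+0=17
L[20]='n': occ=0, LF[20]=C('n')+0=13+0=13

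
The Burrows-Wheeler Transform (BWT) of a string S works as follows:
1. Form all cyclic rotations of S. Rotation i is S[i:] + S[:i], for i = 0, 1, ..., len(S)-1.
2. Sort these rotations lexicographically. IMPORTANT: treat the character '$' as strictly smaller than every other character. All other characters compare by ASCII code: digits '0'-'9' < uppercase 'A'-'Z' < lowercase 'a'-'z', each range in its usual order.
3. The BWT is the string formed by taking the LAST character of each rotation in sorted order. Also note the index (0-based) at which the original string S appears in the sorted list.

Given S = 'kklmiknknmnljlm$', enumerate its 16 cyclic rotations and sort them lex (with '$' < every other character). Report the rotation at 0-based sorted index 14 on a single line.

Answer: nljlm$kklmiknknm

Derivation:
All 16 rotations (rotation i = S[i:]+S[:i]):
  rot[0] = kklmiknknmnljlm$
  rot[1] = klmiknknmnljlm$k
  rot[2] = lmiknknmnljlm$kk
  rot[3] = miknknmnljlm$kkl
  rot[4] = iknknmnljlm$kklm
  rot[5] = knknmnljlm$kklmi
  rot[6] = nknmnljlm$kklmik
  rot[7] = knmnljlm$kklmikn
  rot[8] = nmnljlm$kklmiknk
  rot[9] = mnljlm$kklmiknkn
  rot[10] = nljlm$kklmiknknm
  rot[11] = ljlm$kklmiknknmn
  rot[12] = jlm$kklmiknknmnl
  rot[13] = lm$kklmiknknmnlj
  rot[14] = m$kklmiknknmnljl
  rot[15] = $kklmiknknmnljlm
Sorted (with $ < everything):
  sorted[0] = $kklmiknknmnljlm
  sorted[1] = iknknmnljlm$kklm
  sorted[2] = jlm$kklmiknknmnl
  sorted[3] = kklmiknknmnljlm$
  sorted[4] = klmiknknmnljlm$k
  sorted[5] = knknmnljlm$kklmi
  sorted[6] = knmnljlm$kklmikn
  sorted[7] = ljlm$kklmiknknmn
  sorted[8] = lm$kklmiknknmnlj
  sorted[9] = lmiknknmnljlm$kk
  sorted[10] = m$kklmiknknmnljl
  sorted[11] = miknknmnljlm$kkl
  sorted[12] = mnljlm$kklmiknkn
  sorted[13] = nknmnljlm$kklmik
  sorted[14] = nljlm$kklmiknknm
  sorted[15] = nmnljlm$kklmiknk
sorted[14] = nljlm$kklmiknknm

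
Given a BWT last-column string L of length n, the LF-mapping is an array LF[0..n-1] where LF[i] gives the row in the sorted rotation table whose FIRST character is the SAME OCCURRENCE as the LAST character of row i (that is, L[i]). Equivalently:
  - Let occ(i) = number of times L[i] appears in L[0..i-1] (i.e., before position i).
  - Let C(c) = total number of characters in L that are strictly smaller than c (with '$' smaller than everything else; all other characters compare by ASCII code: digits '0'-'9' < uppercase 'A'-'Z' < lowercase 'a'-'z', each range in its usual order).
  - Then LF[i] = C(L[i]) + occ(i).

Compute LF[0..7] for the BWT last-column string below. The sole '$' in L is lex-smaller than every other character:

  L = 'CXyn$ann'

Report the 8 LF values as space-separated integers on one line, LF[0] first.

Answer: 1 2 7 4 0 3 5 6

Derivation:
Char counts: '$':1, 'C':1, 'X':1, 'a':1, 'n':3, 'y':1
C (first-col start): C('$')=0, C('C')=1, C('X')=2, C('a')=3, C('n')=4, C('y')=7
L[0]='C': occ=0, LF[0]=C('C')+0=1+0=1
L[1]='X': occ=0, LF[1]=C('X')+0=2+0=2
L[2]='y': occ=0, LF[2]=C('y')+0=7+0=7
L[3]='n': occ=0, LF[3]=C('n')+0=4+0=4
L[4]='$': occ=0, LF[4]=C('$')+0=0+0=0
L[5]='a': occ=0, LF[5]=C('a')+0=3+0=3
L[6]='n': occ=1, LF[6]=C('n')+1=4+1=5
L[7]='n': occ=2, LF[7]=C('n')+2=4+2=6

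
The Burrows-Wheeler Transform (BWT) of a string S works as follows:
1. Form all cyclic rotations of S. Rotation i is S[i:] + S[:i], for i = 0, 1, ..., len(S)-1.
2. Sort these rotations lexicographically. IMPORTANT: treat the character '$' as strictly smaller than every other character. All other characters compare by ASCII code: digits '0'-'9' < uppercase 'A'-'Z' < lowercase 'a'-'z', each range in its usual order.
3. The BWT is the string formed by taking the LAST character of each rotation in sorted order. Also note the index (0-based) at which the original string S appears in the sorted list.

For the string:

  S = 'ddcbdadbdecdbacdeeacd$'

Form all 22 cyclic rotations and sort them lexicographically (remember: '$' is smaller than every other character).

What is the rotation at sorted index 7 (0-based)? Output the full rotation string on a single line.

All 22 rotations (rotation i = S[i:]+S[:i]):
  rot[0] = ddcbdadbdecdbacdeeacd$
  rot[1] = dcbdadbdecdbacdeeacd$d
  rot[2] = cbdadbdecdbacdeeacd$dd
  rot[3] = bdadbdecdbacdeeacd$ddc
  rot[4] = dadbdecdbacdeeacd$ddcb
  rot[5] = adbdecdbacdeeacd$ddcbd
  rot[6] = dbdecdbacdeeacd$ddcbda
  rot[7] = bdecdbacdeeacd$ddcbdad
  rot[8] = decdbacdeeacd$ddcbdadb
  rot[9] = ecdbacdeeacd$ddcbdadbd
  rot[10] = cdbacdeeacd$ddcbdadbde
  rot[11] = dbacdeeacd$ddcbdadbdec
  rot[12] = bacdeeacd$ddcbdadbdecd
  rot[13] = acdeeacd$ddcbdadbdecdb
  rot[14] = cdeeacd$ddcbdadbdecdba
  rot[15] = deeacd$ddcbdadbdecdbac
  rot[16] = eeacd$ddcbdadbdecdbacd
  rot[17] = eacd$ddcbdadbdecdbacde
  rot[18] = acd$ddcbdadbdecdbacdee
  rot[19] = cd$ddcbdadbdecdbacdeea
  rot[20] = d$ddcbdadbdecdbacdeeac
  rot[21] = $ddcbdadbdecdbacdeeacd
Sorted (with $ < everything):
  sorted[0] = $ddcbdadbdecdbacdeeacd
  sorted[1] = acd$ddcbdadbdecdbacdee
  sorted[2] = acdeeacd$ddcbdadbdecdb
  sorted[3] = adbdecdbacdeeacd$ddcbd
  sorted[4] = bacdeeacd$ddcbdadbdecd
  sorted[5] = bdadbdecdbacdeeacd$ddc
  sorted[6] = bdecdbacdeeacd$ddcbdad
  sorted[7] = cbdadbdecdbacdeeacd$dd
  sorted[8] = cd$ddcbdadbdecdbacdeea
  sorted[9] = cdbacdeeacd$ddcbdadbde
  sorted[10] = cdeeacd$ddcbdadbdecdba
  sorted[11] = d$ddcbdadbdecdbacdeeac
  sorted[12] = dadbdecdbacdeeacd$ddcb
  sorted[13] = dbacdeeacd$ddcbdadbdec
  sorted[14] = dbdecdbacdeeacd$ddcbda
  sorted[15] = dcbdadbdecdbacdeeacd$d
  sorted[16] = ddcbdadbdecdbacdeeacd$
  sorted[17] = decdbacdeeacd$ddcbdadb
  sorted[18] = deeacd$ddcbdadbdecdbac
  sorted[19] = eacd$ddcbdadbdecdbacde
  sorted[20] = ecdbacdeeacd$ddcbdadbd
  sorted[21] = eeacd$ddcbdadbdecdbacd
sorted[7] = cbdadbdecdbacdeeacd$dd

Answer: cbdadbdecdbacdeeacd$dd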